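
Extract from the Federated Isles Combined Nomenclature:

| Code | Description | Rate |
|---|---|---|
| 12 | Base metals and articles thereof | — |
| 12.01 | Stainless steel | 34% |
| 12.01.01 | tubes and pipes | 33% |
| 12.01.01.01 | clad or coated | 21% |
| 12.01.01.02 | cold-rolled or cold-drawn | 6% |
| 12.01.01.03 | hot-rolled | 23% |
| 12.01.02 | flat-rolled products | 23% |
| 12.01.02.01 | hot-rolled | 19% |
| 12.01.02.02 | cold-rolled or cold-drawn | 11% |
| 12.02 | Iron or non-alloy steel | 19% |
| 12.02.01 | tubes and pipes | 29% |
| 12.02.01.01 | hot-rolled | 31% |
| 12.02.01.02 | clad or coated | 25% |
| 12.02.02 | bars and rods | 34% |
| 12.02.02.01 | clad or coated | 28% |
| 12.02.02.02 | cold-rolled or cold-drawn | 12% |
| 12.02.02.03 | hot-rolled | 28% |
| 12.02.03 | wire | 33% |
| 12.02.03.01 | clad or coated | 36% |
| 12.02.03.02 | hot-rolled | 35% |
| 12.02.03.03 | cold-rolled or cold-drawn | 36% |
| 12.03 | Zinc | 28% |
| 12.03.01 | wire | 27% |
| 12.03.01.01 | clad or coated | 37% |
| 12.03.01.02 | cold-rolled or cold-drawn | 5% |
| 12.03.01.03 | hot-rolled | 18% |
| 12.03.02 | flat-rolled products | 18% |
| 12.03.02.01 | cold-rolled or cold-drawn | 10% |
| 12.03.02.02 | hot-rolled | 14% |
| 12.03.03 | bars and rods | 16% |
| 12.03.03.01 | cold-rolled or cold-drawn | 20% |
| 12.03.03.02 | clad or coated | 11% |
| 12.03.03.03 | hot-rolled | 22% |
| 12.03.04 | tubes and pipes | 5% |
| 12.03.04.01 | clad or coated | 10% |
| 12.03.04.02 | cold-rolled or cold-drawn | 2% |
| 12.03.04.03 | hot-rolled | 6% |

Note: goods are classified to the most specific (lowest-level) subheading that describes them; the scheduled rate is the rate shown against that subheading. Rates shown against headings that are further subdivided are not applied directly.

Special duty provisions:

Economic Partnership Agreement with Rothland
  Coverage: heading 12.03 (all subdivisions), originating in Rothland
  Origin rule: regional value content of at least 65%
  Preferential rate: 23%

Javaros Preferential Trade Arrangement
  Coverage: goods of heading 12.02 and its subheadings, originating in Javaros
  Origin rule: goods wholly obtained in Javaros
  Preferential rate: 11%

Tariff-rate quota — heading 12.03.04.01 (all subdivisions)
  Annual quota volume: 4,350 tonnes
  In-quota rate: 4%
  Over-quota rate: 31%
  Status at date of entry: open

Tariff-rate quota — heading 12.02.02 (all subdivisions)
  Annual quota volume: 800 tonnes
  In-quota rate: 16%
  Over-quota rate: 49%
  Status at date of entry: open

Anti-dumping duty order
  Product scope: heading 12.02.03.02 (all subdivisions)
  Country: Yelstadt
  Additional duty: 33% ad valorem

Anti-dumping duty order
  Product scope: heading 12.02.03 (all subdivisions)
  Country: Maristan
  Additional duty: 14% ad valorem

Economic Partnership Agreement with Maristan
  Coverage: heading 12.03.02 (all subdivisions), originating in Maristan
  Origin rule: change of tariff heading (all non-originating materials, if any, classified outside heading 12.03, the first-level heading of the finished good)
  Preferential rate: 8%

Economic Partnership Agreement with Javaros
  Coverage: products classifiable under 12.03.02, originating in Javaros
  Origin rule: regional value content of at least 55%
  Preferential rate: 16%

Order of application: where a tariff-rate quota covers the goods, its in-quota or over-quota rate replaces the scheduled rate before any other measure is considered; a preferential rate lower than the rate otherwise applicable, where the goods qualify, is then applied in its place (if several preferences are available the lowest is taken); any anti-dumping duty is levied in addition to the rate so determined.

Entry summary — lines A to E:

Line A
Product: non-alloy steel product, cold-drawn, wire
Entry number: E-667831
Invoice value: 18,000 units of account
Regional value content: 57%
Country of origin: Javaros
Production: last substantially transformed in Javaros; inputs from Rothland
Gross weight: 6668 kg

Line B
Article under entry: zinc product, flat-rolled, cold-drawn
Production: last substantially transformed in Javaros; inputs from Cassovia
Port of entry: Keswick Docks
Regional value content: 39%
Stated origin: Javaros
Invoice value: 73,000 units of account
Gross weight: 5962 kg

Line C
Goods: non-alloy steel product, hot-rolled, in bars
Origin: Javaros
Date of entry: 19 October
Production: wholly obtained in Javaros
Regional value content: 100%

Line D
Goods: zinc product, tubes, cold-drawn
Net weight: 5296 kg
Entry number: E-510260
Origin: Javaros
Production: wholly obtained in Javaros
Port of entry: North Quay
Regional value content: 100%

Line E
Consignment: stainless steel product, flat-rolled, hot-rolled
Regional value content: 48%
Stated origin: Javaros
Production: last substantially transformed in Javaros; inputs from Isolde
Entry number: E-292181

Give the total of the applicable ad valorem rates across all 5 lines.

78%

Line A: non-alloy steel → 12.02; wire → 12.02.03; cold-drawn → 12.02.03.03. Scheduled 36%. Javaros agreement on 12.02: not wholly obtained; Javaros agreement on 12.03.02: 12.02.03.03 not covered. → 36%.
Line B: zinc → 12.03; flat-rolled → 12.03.02; cold-drawn → 12.03.02.01. Scheduled 10%. Javaros agreement on 12.02: 12.03.02.01 not covered; Javaros agreement on 12.03.02: RVC < 55%. → 10%.
Line C: non-alloy steel → 12.02; in bars → 12.02.02; hot-rolled → 12.02.02.03. Scheduled 28%. quota on 12.02.02 open → in-quota 16%; Javaros agreement on 12.02: wholly obtained → 11% available; Javaros agreement on 12.03.02: 12.02.02.03 not covered; preferential 11%. → 11%.
Line D: zinc → 12.03; tubes → 12.03.04; cold-drawn → 12.03.04.02. Scheduled 2%. Javaros agreement on 12.02: 12.03.04.02 not covered; Javaros agreement on 12.03.02: 12.03.04.02 not covered. → 2%.
Line E: stainless steel → 12.01; flat-rolled → 12.01.02; hot-rolled → 12.01.02.01. Scheduled 19%. Javaros agreement on 12.02: 12.01.02.01 not covered; Javaros agreement on 12.03.02: 12.01.02.01 not covered. → 19%.
Sum: 36% + 10% + 11% + 2% + 19% = 78%.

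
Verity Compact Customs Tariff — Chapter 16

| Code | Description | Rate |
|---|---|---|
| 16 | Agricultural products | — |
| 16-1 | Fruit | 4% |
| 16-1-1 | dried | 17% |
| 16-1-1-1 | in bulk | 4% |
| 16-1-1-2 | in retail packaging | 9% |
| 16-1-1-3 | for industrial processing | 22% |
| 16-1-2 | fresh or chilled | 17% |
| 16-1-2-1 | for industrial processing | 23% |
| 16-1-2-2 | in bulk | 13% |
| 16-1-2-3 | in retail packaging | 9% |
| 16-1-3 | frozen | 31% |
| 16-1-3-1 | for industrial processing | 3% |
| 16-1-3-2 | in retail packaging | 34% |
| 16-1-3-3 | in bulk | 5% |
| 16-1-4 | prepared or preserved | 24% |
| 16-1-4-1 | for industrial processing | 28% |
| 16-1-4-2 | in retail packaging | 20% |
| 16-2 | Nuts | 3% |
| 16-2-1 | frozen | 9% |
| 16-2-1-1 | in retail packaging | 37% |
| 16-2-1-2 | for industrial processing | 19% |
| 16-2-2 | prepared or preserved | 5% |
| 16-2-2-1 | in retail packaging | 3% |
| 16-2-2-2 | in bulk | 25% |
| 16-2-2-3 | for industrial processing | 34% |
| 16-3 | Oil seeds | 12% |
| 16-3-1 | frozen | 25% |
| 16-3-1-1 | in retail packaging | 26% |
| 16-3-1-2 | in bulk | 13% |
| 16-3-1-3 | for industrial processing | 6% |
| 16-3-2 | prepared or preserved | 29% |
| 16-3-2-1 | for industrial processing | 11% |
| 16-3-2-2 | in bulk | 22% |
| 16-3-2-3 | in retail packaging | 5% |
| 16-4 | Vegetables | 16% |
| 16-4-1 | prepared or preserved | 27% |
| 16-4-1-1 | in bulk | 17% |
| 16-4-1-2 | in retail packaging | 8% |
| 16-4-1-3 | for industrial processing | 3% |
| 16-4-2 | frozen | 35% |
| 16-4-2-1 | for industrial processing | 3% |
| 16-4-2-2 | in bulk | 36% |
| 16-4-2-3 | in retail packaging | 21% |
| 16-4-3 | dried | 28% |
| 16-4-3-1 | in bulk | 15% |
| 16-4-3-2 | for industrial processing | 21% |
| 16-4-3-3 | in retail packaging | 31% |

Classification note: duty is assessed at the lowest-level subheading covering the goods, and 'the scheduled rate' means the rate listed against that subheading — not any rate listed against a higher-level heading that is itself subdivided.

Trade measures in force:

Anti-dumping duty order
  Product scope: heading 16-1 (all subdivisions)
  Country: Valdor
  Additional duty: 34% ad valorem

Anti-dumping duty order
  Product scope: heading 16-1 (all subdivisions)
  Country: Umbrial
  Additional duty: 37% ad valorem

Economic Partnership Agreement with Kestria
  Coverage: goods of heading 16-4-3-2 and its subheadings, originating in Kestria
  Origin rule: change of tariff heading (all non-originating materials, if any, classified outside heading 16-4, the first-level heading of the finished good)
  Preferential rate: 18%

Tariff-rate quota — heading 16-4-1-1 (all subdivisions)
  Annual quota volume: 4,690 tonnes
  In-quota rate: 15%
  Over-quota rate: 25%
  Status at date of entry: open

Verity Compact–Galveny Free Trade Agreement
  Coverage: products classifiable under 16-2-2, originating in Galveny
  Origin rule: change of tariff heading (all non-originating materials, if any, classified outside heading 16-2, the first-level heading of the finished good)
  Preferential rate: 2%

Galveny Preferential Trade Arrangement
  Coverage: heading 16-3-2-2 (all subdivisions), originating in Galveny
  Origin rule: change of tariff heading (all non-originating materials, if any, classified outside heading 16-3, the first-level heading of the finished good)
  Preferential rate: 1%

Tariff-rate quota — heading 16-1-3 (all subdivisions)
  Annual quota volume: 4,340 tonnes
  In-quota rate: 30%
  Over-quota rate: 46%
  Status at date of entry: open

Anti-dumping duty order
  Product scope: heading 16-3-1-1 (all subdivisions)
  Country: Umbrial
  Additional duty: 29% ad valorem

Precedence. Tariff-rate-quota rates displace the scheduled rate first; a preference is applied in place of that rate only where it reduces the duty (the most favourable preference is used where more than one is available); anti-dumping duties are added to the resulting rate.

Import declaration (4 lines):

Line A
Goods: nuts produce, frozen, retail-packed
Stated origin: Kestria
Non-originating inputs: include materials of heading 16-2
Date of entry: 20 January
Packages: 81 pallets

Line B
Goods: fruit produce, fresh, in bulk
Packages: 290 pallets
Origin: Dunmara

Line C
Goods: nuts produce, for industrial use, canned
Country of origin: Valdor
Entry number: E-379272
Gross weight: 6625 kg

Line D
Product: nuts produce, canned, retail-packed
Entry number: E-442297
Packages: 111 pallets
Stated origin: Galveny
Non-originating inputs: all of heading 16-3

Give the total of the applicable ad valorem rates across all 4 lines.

Line A: nuts → 16-2; frozen → 16-2-1; retail-packed → 16-2-1-1. Scheduled 37%. Kestria agreement on 16-4-3-2: 16-2-1-1 not covered. → 37%.
Line B: fruit → 16-1; fresh → 16-1-2; in bulk → 16-1-2-2. Scheduled 13%. No special measure applies. → 13%.
Line C: nuts → 16-2; canned → 16-2-2; for industrial use → 16-2-2-3. Scheduled 34%. No special measure applies. → 34%.
Line D: nuts → 16-2; canned → 16-2-2; retail-packed → 16-2-2-1. Scheduled 3%. Galveny agreement on 16-2-2: CTH met → 2% available; Galveny agreement on 16-3-2-2: 16-2-2-1 not covered; preferential 2%. → 2%.
Sum: 37% + 13% + 34% + 2% = 86%.

86%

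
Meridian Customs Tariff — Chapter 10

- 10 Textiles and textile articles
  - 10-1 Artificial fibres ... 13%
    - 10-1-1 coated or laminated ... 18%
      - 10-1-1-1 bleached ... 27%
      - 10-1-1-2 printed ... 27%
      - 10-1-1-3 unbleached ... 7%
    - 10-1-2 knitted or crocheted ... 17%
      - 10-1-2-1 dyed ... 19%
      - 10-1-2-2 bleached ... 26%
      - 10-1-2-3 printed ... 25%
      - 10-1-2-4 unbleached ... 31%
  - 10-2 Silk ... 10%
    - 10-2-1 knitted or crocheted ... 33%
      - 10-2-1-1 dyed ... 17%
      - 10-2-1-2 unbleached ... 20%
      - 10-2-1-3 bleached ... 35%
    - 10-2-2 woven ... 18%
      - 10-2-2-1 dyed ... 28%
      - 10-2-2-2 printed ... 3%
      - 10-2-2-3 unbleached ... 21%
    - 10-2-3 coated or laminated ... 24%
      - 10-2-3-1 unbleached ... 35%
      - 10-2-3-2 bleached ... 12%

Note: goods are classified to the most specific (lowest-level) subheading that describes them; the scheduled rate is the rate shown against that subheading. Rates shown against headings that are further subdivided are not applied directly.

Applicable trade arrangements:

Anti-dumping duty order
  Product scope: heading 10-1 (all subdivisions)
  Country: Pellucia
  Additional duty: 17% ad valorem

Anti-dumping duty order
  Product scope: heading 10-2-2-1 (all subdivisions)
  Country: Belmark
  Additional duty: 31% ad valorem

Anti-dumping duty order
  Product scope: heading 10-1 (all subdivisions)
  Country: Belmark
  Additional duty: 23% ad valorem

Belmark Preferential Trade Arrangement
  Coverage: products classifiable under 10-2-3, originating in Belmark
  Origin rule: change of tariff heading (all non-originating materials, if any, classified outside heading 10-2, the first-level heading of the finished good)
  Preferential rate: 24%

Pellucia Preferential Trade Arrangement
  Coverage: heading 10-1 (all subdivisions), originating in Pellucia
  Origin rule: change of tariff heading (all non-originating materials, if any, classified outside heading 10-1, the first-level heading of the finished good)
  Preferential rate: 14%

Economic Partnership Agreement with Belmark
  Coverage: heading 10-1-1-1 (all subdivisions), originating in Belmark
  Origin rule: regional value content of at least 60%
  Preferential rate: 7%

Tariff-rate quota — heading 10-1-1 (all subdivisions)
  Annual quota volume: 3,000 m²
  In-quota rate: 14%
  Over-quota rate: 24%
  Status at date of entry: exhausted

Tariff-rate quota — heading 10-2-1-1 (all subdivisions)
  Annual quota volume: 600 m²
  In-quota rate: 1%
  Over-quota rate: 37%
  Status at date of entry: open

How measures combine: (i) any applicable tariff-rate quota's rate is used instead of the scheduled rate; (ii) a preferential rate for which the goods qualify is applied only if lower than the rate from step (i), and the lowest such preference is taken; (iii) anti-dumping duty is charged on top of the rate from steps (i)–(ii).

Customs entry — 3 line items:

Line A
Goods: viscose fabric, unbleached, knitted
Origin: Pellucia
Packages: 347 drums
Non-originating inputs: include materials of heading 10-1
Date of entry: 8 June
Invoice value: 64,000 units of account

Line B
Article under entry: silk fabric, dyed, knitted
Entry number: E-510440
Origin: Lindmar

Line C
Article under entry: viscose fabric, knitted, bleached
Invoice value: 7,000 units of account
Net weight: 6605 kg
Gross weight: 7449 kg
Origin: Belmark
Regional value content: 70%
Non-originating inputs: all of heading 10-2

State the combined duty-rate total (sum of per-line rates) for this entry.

98%

Line A: viscose → 10-1; knitted → 10-1-2; unbleached → 10-1-2-4. Scheduled 31%. Pellucia agreement on 10-1: CTH not met; anti-dumping (Pellucia, 10-1): +17%; total 31% + 17% = 48%. → 48%.
Line B: silk → 10-2; knitted → 10-2-1; dyed → 10-2-1-1. Scheduled 17%. quota on 10-2-1-1 open → in-quota 1%. → 1%.
Line C: viscose → 10-1; knitted → 10-1-2; bleached → 10-1-2-2. Scheduled 26%. Belmark agreement on 10-2-3: 10-1-2-2 not covered; Belmark agreement on 10-1-1-1: 10-1-2-2 not covered; anti-dumping (Belmark, 10-1): +23%; total 26% + 23% = 49%. → 49%.
Sum: 48% + 1% + 49% = 98%.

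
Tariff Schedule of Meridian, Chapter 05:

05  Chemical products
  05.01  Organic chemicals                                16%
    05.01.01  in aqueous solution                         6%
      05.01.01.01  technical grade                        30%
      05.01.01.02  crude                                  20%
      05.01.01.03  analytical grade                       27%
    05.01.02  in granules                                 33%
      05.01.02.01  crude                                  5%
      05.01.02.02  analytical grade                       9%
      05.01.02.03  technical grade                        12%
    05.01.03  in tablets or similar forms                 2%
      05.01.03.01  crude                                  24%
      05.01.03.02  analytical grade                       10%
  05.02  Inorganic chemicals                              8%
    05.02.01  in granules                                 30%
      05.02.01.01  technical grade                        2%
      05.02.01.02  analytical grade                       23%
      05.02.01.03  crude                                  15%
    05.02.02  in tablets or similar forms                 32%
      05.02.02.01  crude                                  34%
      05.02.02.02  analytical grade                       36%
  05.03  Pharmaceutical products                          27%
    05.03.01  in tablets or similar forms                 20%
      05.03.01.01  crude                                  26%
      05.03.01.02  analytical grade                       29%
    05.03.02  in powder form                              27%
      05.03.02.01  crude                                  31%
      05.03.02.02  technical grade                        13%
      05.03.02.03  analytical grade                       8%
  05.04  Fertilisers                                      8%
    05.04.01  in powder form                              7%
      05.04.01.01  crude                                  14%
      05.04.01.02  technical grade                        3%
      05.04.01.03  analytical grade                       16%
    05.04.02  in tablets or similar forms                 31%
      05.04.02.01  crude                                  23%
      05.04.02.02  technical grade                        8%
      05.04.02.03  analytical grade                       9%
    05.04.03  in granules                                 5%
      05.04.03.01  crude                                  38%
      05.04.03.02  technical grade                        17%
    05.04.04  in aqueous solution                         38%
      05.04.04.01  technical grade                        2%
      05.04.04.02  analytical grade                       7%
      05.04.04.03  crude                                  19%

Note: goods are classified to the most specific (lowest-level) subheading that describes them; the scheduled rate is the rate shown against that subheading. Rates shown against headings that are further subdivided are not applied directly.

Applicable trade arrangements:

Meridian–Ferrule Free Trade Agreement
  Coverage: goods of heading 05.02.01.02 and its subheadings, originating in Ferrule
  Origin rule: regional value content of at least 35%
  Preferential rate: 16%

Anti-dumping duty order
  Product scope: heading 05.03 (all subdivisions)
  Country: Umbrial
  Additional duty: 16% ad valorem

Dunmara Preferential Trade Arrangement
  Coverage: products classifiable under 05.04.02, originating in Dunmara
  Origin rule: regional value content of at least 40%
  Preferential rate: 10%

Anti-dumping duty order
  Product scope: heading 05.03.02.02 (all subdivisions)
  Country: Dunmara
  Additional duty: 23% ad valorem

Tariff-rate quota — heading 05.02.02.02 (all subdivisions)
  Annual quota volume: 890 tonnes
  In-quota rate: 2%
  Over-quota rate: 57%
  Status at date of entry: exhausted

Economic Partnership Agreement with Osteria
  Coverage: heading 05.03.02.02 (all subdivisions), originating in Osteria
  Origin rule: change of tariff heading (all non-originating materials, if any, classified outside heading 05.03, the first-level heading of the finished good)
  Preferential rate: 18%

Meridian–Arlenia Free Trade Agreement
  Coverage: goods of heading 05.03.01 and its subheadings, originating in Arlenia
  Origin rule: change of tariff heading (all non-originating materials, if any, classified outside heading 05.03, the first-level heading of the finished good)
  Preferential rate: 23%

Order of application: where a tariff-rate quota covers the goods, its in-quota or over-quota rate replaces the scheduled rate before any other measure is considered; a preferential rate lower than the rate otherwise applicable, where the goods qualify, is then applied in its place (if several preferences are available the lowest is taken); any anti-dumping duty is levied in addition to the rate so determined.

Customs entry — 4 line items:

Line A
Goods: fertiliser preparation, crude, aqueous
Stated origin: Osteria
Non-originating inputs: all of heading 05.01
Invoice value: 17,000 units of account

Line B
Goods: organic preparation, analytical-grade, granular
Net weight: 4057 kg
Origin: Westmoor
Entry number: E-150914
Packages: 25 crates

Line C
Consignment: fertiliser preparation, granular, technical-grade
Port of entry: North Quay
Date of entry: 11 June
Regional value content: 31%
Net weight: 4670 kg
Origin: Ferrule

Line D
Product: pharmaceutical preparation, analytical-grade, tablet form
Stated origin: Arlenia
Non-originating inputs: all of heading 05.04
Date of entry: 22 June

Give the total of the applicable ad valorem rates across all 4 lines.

Line A: fertiliser → 05.04; aqueous → 05.04.04; crude → 05.04.04.03. Scheduled 19%. Osteria agreement on 05.03.02.02: 05.04.04.03 not covered. → 19%.
Line B: organic → 05.01; granular → 05.01.02; analytical-grade → 05.01.02.02. Scheduled 9%. No special measure applies. → 9%.
Line C: fertiliser → 05.04; granular → 05.04.03; technical-grade → 05.04.03.02. Scheduled 17%. Ferrule agreement on 05.02.01.02: 05.04.03.02 not covered. → 17%.
Line D: pharmaceutical → 05.03; tablet form → 05.03.01; analytical-grade → 05.03.01.02. Scheduled 29%. Arlenia agreement on 05.03.01: CTH met → 23% available; preferential 23%. → 23%.
Sum: 19% + 9% + 17% + 23% = 68%.

68%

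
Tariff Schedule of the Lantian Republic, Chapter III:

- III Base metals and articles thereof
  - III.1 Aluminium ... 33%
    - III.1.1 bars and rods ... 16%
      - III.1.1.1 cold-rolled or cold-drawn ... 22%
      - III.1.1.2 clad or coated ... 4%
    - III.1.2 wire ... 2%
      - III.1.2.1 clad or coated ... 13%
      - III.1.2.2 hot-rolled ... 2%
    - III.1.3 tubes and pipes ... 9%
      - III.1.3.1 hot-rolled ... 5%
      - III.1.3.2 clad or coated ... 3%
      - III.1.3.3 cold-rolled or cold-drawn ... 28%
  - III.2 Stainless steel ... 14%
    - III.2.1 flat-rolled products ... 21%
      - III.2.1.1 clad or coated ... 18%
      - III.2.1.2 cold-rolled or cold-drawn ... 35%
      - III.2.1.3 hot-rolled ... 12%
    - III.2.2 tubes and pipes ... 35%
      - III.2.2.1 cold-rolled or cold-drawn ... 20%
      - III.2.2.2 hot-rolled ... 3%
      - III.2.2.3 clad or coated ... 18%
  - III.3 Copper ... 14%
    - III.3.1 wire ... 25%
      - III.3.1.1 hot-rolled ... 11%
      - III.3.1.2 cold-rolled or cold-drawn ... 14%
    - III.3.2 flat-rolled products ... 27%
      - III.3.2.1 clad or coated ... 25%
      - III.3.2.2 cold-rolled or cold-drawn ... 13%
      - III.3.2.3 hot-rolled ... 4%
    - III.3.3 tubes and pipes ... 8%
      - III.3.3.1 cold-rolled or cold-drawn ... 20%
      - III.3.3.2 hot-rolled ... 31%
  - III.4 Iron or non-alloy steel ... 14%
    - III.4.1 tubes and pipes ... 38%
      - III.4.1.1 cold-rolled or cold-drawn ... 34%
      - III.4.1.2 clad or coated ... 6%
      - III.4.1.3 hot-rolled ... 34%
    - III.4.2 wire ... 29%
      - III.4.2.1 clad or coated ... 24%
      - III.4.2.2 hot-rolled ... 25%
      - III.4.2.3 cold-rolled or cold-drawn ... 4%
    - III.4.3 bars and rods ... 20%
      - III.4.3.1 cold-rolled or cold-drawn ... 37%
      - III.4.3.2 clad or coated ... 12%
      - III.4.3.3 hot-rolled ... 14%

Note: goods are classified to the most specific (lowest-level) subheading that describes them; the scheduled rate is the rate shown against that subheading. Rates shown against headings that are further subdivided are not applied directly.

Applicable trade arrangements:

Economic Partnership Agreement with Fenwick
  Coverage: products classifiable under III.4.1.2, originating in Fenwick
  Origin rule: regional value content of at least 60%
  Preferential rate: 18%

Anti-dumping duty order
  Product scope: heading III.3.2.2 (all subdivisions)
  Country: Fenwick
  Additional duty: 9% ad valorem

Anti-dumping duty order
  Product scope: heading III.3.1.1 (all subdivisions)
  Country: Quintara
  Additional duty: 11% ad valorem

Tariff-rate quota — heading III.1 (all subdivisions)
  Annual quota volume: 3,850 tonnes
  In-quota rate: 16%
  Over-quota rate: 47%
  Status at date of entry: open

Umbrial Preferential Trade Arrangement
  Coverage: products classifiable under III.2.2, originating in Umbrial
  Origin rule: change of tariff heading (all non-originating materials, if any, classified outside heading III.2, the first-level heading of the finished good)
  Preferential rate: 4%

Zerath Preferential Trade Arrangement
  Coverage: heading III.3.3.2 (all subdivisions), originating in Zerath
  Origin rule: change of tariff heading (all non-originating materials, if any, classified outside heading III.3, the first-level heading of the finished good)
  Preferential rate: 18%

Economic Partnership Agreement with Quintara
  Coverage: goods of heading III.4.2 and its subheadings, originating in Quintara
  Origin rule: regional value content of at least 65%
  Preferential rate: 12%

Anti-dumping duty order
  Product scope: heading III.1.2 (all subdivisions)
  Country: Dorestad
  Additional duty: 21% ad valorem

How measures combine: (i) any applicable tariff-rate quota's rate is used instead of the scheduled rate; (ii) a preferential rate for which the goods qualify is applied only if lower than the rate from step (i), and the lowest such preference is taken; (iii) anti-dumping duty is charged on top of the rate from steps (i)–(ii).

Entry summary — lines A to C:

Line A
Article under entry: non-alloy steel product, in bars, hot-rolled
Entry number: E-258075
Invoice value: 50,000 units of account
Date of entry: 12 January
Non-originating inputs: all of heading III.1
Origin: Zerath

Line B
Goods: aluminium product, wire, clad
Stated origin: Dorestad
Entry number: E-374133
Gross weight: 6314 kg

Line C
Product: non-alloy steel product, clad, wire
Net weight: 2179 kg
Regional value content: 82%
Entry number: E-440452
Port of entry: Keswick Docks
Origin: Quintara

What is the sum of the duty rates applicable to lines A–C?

Line A: non-alloy steel → III.4; in bars → III.4.3; hot-rolled → III.4.3.3. Scheduled 14%. Zerath agreement on III.3.3.2: III.4.3.3 not covered. → 14%.
Line B: aluminium → III.1; wire → III.1.2; clad → III.1.2.1. Scheduled 13%. quota on III.1 open → in-quota 16%; anti-dumping (Dorestad, III.1.2): +21%; total 16% + 21% = 37%. → 37%.
Line C: non-alloy steel → III.4; wire → III.4.2; clad → III.4.2.1. Scheduled 24%. Quintara agreement on III.4.2: RVC ≥ 65% → 12% available; preferential 12%. → 12%.
Sum: 14% + 37% + 12% = 63%.

63%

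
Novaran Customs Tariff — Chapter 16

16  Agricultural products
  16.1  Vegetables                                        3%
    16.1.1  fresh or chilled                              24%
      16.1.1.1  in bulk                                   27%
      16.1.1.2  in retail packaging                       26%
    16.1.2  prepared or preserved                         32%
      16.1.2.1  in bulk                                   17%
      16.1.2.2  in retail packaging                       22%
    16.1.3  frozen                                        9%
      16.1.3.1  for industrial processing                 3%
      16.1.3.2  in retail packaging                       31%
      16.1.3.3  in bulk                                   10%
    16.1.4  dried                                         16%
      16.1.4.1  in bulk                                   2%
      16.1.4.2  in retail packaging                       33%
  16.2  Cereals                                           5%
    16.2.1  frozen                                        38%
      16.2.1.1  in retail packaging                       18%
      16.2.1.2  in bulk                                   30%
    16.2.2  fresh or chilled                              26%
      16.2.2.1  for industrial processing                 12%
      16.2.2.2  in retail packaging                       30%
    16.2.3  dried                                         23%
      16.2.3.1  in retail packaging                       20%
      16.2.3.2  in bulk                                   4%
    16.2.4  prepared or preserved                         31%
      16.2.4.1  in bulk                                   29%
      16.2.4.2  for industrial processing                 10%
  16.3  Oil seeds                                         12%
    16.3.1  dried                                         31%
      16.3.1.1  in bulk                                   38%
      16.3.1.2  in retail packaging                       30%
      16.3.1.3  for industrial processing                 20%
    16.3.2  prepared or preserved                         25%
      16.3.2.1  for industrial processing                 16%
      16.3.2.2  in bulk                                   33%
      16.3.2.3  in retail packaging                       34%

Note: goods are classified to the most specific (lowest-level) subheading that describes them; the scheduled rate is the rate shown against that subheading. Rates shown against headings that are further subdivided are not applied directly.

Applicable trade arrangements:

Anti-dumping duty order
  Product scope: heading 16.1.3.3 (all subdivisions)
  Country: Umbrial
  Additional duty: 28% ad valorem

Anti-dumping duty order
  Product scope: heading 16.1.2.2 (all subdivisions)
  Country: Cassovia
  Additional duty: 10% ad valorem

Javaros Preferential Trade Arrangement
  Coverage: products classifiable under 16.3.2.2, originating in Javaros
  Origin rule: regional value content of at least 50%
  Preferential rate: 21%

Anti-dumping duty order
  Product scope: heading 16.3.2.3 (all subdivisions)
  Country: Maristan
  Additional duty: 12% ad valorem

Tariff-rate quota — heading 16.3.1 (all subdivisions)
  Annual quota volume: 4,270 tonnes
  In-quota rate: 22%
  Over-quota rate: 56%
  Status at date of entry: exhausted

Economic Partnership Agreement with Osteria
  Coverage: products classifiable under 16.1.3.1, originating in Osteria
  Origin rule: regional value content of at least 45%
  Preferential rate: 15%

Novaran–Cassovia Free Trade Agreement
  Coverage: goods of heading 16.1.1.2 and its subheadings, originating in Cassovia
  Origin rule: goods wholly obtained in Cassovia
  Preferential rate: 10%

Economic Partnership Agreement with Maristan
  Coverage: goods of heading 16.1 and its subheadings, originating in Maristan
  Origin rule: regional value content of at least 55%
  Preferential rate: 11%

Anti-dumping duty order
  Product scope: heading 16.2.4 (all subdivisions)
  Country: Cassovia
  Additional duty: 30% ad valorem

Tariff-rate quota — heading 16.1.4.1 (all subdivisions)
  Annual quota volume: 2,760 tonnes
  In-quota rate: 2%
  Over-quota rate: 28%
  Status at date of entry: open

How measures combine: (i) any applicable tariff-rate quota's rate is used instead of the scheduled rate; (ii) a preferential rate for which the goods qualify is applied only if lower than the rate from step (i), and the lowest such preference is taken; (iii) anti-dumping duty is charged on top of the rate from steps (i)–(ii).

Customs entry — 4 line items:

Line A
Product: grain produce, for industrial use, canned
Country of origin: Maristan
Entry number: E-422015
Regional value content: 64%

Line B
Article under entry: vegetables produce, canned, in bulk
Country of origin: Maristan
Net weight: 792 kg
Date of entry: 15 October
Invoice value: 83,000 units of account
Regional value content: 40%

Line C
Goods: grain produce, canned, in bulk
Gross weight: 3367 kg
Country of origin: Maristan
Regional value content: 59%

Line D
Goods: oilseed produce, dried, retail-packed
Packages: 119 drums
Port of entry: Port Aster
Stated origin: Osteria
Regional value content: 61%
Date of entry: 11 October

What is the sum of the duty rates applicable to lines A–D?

112%

Line A: grain → 16.2; canned → 16.2.4; for industrial use → 16.2.4.2. Scheduled 10%. Maristan agreement on 16.1: 16.2.4.2 not covered. → 10%.
Line B: vegetables → 16.1; canned → 16.1.2; in bulk → 16.1.2.1. Scheduled 17%. Maristan agreement on 16.1: RVC < 55%. → 17%.
Line C: grain → 16.2; canned → 16.2.4; in bulk → 16.2.4.1. Scheduled 29%. Maristan agreement on 16.1: 16.2.4.1 not covered. → 29%.
Line D: oilseed → 16.3; dried → 16.3.1; retail-packed → 16.3.1.2. Scheduled 30%. quota on 16.3.1 exhausted → over-quota 56%; Osteria agreement on 16.1.3.1: 16.3.1.2 not covered. → 56%.
Sum: 10% + 17% + 29% + 56% = 112%.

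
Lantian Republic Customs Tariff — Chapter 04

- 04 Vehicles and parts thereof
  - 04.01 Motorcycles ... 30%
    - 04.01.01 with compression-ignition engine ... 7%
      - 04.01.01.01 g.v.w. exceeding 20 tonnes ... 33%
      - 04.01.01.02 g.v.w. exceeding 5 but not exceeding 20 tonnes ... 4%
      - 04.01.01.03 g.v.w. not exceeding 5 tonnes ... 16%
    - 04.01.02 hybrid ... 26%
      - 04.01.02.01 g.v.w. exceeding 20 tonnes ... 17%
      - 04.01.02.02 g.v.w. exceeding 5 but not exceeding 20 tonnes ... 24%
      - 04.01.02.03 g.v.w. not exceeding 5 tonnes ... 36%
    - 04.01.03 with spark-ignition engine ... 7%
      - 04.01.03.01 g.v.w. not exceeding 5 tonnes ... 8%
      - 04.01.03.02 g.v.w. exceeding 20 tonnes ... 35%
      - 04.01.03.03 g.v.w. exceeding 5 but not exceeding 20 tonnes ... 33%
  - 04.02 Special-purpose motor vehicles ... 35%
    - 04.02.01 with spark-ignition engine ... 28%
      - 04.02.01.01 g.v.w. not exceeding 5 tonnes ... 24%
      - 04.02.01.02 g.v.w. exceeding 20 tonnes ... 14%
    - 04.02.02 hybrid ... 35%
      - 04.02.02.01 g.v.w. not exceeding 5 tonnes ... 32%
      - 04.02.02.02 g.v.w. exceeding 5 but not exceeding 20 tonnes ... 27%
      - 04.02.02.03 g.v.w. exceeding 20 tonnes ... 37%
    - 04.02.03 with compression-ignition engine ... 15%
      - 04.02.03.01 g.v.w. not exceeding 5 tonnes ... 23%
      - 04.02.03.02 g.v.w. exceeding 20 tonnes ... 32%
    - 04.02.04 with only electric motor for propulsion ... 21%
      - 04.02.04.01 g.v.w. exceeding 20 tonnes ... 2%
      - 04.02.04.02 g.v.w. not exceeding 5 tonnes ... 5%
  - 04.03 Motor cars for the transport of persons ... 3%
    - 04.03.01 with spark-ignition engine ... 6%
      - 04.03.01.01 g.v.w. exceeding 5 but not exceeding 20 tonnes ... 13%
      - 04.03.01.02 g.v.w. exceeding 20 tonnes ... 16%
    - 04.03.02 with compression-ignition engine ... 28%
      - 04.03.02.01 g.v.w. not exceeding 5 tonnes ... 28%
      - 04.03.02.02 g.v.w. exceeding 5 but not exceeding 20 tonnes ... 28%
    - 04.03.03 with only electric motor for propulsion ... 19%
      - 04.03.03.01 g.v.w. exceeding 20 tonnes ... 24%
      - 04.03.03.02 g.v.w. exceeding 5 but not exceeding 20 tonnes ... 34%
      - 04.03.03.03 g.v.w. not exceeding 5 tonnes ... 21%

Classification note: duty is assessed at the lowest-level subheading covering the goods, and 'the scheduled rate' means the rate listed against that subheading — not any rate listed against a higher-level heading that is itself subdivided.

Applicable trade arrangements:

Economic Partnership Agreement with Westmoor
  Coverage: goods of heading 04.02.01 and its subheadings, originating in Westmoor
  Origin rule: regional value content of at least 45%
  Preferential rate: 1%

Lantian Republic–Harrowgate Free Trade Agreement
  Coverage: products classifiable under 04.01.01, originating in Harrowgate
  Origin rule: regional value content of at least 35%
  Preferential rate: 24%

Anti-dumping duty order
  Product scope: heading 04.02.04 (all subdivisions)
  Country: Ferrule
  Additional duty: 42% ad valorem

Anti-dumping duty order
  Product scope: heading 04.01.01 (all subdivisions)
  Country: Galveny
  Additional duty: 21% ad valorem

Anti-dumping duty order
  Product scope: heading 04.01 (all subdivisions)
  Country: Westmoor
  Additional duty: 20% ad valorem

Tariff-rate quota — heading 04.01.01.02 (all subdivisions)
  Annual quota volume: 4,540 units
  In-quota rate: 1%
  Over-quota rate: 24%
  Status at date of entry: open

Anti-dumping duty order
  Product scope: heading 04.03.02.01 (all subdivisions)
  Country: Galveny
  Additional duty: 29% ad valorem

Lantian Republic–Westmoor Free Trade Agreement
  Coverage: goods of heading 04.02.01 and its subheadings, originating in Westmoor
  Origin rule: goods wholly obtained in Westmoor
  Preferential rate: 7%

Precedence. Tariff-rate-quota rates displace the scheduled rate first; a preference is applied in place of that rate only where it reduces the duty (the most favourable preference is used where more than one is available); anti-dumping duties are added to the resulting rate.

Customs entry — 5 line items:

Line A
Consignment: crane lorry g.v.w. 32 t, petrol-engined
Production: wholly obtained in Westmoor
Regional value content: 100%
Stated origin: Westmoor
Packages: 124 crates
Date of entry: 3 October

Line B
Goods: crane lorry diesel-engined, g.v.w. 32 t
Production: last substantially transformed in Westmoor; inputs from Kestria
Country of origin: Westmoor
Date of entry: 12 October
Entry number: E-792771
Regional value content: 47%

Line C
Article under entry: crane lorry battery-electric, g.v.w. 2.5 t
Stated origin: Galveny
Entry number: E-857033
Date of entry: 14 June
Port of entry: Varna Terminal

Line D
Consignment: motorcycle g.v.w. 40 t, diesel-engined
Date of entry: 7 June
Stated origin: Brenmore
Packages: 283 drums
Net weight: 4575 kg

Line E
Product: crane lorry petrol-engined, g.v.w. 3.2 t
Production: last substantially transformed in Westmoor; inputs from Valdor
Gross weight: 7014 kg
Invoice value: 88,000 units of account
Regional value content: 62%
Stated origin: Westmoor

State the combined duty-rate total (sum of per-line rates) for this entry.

72%

Line A: crane lorry → 04.02; petrol-engined → 04.02.01; g.v.w. 32 t → 04.02.01.02. Scheduled 14%. Westmoor agreement on 04.02.01: RVC ≥ 45% → 1% available; Westmoor agreement on 04.02.01: wholly obtained → 7% available; preferential 1%. → 1%.
Line B: crane lorry → 04.02; diesel-engined → 04.02.03; g.v.w. 32 t → 04.02.03.02. Scheduled 32%. Westmoor agreement on 04.02.01: 04.02.03.02 not covered; Westmoor agreement on 04.02.01: 04.02.03.02 not covered. → 32%.
Line C: crane lorry → 04.02; battery-electric → 04.02.04; g.v.w. 2.5 t → 04.02.04.02. Scheduled 5%. No special measure applies. → 5%.
Line D: motorcycle → 04.01; diesel-engined → 04.01.01; g.v.w. 40 t → 04.01.01.01. Scheduled 33%. No special measure applies. → 33%.
Line E: crane lorry → 04.02; petrol-engined → 04.02.01; g.v.w. 3.2 t → 04.02.01.01. Scheduled 24%. Westmoor agreement on 04.02.01: RVC ≥ 45% → 1% available; Westmoor agreement on 04.02.01: not wholly obtained; preferential 1%. → 1%.
Sum: 1% + 32% + 5% + 33% + 1% = 72%.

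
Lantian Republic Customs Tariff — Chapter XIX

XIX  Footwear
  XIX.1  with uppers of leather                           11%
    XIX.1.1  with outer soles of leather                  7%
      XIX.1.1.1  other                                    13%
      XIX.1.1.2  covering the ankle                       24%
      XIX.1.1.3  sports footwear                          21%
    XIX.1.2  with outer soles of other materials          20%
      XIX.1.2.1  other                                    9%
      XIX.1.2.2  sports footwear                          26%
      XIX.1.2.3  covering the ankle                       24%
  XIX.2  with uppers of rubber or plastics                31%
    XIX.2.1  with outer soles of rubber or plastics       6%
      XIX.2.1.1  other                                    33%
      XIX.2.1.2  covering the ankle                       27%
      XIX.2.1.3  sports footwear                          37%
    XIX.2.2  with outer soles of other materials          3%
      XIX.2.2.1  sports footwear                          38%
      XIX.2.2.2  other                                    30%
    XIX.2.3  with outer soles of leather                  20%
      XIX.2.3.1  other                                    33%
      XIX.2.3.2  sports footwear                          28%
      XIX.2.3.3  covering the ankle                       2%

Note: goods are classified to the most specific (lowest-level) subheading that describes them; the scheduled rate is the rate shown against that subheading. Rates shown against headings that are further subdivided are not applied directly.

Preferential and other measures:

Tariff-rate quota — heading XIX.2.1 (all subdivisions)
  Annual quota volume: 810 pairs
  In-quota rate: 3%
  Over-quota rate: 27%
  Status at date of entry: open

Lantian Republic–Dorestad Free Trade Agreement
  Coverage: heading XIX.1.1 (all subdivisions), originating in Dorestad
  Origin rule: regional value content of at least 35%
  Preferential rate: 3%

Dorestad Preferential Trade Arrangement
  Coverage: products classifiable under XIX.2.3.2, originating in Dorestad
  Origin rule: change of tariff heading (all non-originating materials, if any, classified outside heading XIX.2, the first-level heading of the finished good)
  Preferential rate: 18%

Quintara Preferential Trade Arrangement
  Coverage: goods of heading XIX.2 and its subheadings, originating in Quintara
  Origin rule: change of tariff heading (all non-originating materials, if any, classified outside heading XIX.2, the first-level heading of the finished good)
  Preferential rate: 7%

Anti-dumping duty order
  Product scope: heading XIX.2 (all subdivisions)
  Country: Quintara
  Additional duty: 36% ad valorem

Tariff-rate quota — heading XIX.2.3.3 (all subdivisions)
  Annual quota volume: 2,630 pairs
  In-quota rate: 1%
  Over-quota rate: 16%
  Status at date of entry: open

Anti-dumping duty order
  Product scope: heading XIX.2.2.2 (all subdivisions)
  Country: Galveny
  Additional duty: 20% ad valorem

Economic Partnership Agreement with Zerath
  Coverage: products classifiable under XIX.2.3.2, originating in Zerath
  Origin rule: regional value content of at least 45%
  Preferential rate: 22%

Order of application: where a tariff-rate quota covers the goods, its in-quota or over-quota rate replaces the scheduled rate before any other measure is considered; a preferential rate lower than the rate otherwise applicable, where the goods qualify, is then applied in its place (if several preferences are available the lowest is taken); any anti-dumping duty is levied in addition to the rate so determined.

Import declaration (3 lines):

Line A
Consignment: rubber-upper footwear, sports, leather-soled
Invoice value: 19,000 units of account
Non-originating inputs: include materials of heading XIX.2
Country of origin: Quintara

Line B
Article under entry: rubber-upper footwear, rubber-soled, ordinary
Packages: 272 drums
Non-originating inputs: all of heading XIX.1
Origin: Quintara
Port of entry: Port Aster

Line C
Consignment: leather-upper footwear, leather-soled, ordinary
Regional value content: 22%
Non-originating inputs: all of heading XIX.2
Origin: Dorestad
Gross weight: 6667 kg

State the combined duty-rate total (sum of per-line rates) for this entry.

116%

Line A: rubber-upper → XIX.2; leather-soled → XIX.2.3; sports → XIX.2.3.2. Scheduled 28%. Quintara agreement on XIX.2: CTH not met; anti-dumping (Quintara, XIX.2): +36%; total 28% + 36% = 64%. → 64%.
Line B: rubber-upper → XIX.2; rubber-soled → XIX.2.1; ordinary → XIX.2.1.1. Scheduled 33%. quota on XIX.2.1 open → in-quota 3%; Quintara agreement on XIX.2: CTH met → 7% available; preference 7% not lower than 3% → no reduction; anti-dumping (Quintara, XIX.2): +36%; total 3% + 36% = 39%. → 39%.
Line C: leather-upper → XIX.1; leather-soled → XIX.1.1; ordinary → XIX.1.1.1. Scheduled 13%. Dorestad agreement on XIX.1.1: RVC < 35%; Dorestad agreement on XIX.2.3.2: XIX.1.1.1 not covered. → 13%.
Sum: 64% + 39% + 13% = 116%.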